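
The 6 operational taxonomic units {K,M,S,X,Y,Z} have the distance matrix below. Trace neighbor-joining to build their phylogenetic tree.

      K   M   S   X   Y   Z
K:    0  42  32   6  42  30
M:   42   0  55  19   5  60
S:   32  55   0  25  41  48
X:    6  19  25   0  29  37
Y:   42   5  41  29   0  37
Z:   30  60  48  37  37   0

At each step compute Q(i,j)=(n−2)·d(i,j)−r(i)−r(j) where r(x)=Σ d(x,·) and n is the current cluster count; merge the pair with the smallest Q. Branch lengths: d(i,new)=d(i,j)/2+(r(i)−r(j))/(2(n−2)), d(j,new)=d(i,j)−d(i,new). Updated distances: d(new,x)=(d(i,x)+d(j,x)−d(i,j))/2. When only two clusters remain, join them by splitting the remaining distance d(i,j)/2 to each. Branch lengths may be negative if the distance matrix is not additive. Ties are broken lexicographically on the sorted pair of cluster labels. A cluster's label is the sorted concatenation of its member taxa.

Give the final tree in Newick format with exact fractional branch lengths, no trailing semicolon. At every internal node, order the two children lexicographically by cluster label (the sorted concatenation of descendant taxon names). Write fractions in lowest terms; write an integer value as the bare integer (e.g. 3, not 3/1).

((((K:6,X:0):31/8,S:173/8):17/8,(M:47/8,Y:-7/8):173/8):195/16,Z:195/16)

iteration 1: select M,Y (d=5, Q=-315); attach at lengths (47/8, -7/8); label the merged cluster MY
  updated: d(K,MY)=79/2, d(MY,S)=91/2, d(MY,X)=43/2, d(MY,Z)=46
iteration 2: select K,X (d=6, Q=-179); attach at lengths (6, 0); label the merged cluster KX
  updated: d(KX,MY)=55/2, d(KX,S)=51/2, d(KX,Z)=61/2
iteration 3: select KX,S (d=51/2, Q=-303/2); attach at lengths (31/8, 173/8); label the merged cluster KSX
  updated: d(KSX,MY)=95/4, d(KSX,Z)=53/2
iteration 4: select KSX,MY (d=95/4, Q=-385/4); attach at lengths (17/8, 173/8); label the merged cluster KMSXY
  updated: d(KMSXY,Z)=195/8
iteration 5: select KMSXY,Z (d=195/8); attach at lengths (195/16, 195/16); label the merged cluster KMSXYZ
final tree: ((((K:6,X:0):31/8,S:173/8):17/8,(M:47/8,Y:-7/8):173/8):195/16,Z:195/16)
total length: 677/8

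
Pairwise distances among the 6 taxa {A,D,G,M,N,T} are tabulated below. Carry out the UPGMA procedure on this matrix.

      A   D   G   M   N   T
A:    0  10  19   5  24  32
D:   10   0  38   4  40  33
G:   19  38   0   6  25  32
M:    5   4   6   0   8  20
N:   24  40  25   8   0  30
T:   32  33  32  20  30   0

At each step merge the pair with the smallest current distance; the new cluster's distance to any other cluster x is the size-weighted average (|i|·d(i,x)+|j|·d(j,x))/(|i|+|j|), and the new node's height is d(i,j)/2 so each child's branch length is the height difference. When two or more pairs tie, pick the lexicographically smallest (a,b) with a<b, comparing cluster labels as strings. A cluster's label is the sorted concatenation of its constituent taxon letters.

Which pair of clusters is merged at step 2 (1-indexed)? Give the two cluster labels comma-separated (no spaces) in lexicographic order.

1. join D+M (d=4) ⇒ DM; edges |D|=2, |M|=2
  updated: d(A,DM)=15/2, d(DM,G)=22, d(DM,N)=24, d(DM,T)=53/2
2. join A+DM (d=15/2) ⇒ ADM; edges |A|=15/4, |DM|=7/4
  updated: d(ADM,G)=21, d(ADM,N)=24, d(ADM,T)=85/3
3. join ADM+G (d=21) ⇒ ADGM; edges |ADM|=27/4, |G|=21/2
  updated: d(ADGM,N)=97/4, d(ADGM,T)=117/4
4. join ADGM+N (d=97/4) ⇒ ADGMN; edges |ADGM|=13/8, |N|=97/8
  updated: d(ADGMN,T)=147/5
5. join ADGMN+T (d=147/5) ⇒ ADGMNT; edges |ADGMN|=103/40, |T|=147/10
final tree: ((((A:15/4,(D:2,M:2):7/4):27/4,G:21/2):13/8,N:97/8):103/40,T:147/10)
total length: 2311/40

A,DM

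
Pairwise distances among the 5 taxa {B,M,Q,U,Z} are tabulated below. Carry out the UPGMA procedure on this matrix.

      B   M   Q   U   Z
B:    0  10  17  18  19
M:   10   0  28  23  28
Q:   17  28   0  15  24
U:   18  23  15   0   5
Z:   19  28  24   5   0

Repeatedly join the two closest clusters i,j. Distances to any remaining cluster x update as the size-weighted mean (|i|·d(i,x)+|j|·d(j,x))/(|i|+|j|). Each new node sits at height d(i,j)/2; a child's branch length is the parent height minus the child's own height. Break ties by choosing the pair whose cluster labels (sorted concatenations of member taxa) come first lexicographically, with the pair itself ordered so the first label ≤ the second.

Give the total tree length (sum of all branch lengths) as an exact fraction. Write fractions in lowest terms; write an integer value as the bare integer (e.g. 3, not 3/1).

iteration 1: select U,Z (d=5); attach at lengths (5/2, 5/2); label the merged cluster UZ
  updated: d(B,UZ)=37/2, d(M,UZ)=51/2, d(Q,UZ)=39/2
iteration 2: select B,M (d=10); attach at lengths (5, 5); label the merged cluster BM
  updated: d(BM,Q)=45/2, d(BM,UZ)=22
iteration 3: select Q,UZ (d=39/2); attach at lengths (39/4, 29/4); label the merged cluster QUZ
  updated: d(BM,QUZ)=133/6
iteration 4: select BM,QUZ (d=133/6); attach at lengths (73/12, 4/3); label the merged cluster BMQUZ
final tree: ((B:5,M:5):73/12,(Q:39/4,(U:5/2,Z:5/2):29/4):4/3)
total length: 473/12

473/12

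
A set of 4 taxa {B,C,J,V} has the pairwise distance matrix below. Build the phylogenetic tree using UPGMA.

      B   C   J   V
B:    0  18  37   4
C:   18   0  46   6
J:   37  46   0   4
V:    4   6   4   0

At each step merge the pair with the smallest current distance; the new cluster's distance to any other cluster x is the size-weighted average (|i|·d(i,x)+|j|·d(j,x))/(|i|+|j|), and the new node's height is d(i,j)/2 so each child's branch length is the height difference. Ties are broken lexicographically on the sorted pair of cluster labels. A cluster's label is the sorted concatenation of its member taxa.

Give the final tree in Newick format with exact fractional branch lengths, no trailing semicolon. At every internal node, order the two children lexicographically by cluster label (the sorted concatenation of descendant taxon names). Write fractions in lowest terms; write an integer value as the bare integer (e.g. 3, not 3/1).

(((B:2,V:2):4,C:6):17/2,J:29/2)

iteration 1: select B,V (d=4); attach at lengths (2, 2); label the merged cluster BV
  updated: d(BV,C)=12, d(BV,J)=41/2
iteration 2: select BV,C (d=12); attach at lengths (4, 6); label the merged cluster BCV
  updated: d(BCV,J)=29
iteration 3: select BCV,J (d=29); attach at lengths (17/2, 29/2); label the merged cluster BCJV
final tree: (((B:2,V:2):4,C:6):17/2,J:29/2)
total length: 37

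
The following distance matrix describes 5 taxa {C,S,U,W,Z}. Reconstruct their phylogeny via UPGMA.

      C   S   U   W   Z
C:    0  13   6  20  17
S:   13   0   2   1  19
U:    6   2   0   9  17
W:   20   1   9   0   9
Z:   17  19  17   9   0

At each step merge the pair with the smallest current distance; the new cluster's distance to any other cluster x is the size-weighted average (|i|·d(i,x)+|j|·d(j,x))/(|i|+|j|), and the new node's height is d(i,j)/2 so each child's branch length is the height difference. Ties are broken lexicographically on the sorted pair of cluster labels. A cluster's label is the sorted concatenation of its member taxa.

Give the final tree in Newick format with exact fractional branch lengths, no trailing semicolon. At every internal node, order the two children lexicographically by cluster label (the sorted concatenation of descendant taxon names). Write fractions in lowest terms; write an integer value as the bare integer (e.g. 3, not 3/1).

iteration 1: select S,W (d=1); attach at lengths (1/2, 1/2); label the merged cluster SW
  updated: d(C,SW)=33/2, d(SW,U)=11/2, d(SW,Z)=14
iteration 2: select SW,U (d=11/2); attach at lengths (9/4, 11/4); label the merged cluster SUW
  updated: d(C,SUW)=13, d(SUW,Z)=15
iteration 3: select C,SUW (d=13); attach at lengths (13/2, 15/4); label the merged cluster CSUW
  updated: d(CSUW,Z)=31/2
iteration 4: select CSUW,Z (d=31/2); attach at lengths (5/4, 31/4); label the merged cluster CSUWZ
final tree: ((C:13/2,((S:1/2,W:1/2):9/4,U:11/4):15/4):5/4,Z:31/4)
total length: 101/4

((C:13/2,((S:1/2,W:1/2):9/4,U:11/4):15/4):5/4,Z:31/4)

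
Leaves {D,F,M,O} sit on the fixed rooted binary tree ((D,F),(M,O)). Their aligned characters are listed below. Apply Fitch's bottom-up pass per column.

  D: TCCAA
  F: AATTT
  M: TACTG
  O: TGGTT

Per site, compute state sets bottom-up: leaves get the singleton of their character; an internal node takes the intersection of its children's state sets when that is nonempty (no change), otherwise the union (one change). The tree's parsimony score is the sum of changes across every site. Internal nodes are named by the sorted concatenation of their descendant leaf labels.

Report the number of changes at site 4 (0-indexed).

DF@0: {T} ∪ {A} = {A,T} (union, +1)
MO@0: {T} ∩ {T} = {T} (intersection, +0)
DFMO@0: {A,T} ∩ {T} = {T} (intersection, +0)
DF@1: {C} ∪ {A} = {A,C} (union, +1)
MO@1: {A} ∪ {G} = {A,G} (union, +1)
DFMO@1: {A,C} ∩ {A,G} = {A} (intersection, +0)
DF@2: {C} ∪ {T} = {C,T} (union, +1)
MO@2: {C} ∪ {G} = {C,G} (union, +1)
DFMO@2: {C,T} ∩ {C,G} = {C} (intersection, +0)
DF@3: {A} ∪ {T} = {A,T} (union, +1)
MO@3: {T} ∩ {T} = {T} (intersection, +0)
DFMO@3: {A,T} ∩ {T} = {T} (intersection, +0)
DF@4: {A} ∪ {T} = {A,T} (union, +1)
MO@4: {G} ∪ {T} = {G,T} (union, +1)
DFMO@4: {A,T} ∩ {G,T} = {T} (intersection, +0)
per-site changes: [1, 2, 2, 1, 2]; total = 8

2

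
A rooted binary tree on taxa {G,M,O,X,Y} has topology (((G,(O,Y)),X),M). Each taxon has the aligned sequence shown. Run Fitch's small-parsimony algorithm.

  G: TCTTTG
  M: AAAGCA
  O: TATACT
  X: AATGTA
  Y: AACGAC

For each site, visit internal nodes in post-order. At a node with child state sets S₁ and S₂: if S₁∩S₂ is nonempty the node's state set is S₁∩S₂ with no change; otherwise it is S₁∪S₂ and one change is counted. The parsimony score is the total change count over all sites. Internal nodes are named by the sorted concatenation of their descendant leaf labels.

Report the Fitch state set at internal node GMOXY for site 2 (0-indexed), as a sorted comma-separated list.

OY@0: {T} ∪ {A} = {A,T} (union, +1)
GOY@0: {T} ∩ {A,T} = {T} (intersection, +0)
GOXY@0: {T} ∪ {A} = {A,T} (union, +1)
GMOXY@0: {A,T} ∩ {A} = {A} (intersection, +0)
OY@1: {A} ∩ {A} = {A} (intersection, +0)
GOY@1: {C} ∪ {A} = {A,C} (union, +1)
GOXY@1: {A,C} ∩ {A} = {A} (intersection, +0)
GMOXY@1: {A} ∩ {A} = {A} (intersection, +0)
OY@2: {T} ∪ {C} = {C,T} (union, +1)
GOY@2: {T} ∩ {C,T} = {T} (intersection, +0)
GOXY@2: {T} ∩ {T} = {T} (intersection, +0)
GMOXY@2: {T} ∪ {A} = {A,T} (union, +1)
OY@3: {A} ∪ {G} = {A,G} (union, +1)
GOY@3: {T} ∪ {A,G} = {A,G,T} (union, +1)
GOXY@3: {A,G,T} ∩ {G} = {G} (intersection, +0)
GMOXY@3: {G} ∩ {G} = {G} (intersection, +0)
OY@4: {C} ∪ {A} = {A,C} (union, +1)
GOY@4: {T} ∪ {A,C} = {A,C,T} (union, +1)
GOXY@4: {A,C,T} ∩ {T} = {T} (intersection, +0)
GMOXY@4: {T} ∪ {C} = {C,T} (union, +1)
OY@5: {T} ∪ {C} = {C,T} (union, +1)
GOY@5: {G} ∪ {C,T} = {C,G,T} (union, +1)
GOXY@5: {C,G,T} ∪ {A} = {A,C,G,T} (union, +1)
GMOXY@5: {A,C,G,T} ∩ {A} = {A} (intersection, +0)
per-site changes: [2, 1, 2, 2, 3, 3]; total = 13

A,T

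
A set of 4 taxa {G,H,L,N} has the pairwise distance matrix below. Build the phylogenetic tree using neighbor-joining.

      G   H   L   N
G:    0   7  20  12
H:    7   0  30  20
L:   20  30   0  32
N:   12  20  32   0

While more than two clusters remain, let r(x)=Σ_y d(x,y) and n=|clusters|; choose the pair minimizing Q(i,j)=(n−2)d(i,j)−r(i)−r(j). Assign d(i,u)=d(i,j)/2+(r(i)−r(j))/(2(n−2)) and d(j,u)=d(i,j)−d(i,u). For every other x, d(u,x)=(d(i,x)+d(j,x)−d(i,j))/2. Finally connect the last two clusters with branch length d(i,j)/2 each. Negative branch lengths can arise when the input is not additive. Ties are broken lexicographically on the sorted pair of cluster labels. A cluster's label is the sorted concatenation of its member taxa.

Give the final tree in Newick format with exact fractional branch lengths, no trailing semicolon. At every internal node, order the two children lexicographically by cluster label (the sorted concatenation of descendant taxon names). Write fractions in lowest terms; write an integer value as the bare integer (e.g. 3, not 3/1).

(((G:-1,H:8):1,L:41/2):23/4,N:23/4)

step 1: merge (G,H) at d=7, Q=-82; branch lengths G→-1, H→8; new cluster GH
  updated: d(GH,L)=43/2, d(GH,N)=25/2
step 2: merge (GH,L) at d=43/2, Q=-66; branch lengths GH→1, L→41/2; new cluster GHL
  updated: d(GHL,N)=23/2
step 3: merge (GHL,N) at d=23/2; branch lengths GHL→23/4, N→23/4; new cluster GHLN
final tree: (((G:-1,H:8):1,L:41/2):23/4,N:23/4)
total length: 40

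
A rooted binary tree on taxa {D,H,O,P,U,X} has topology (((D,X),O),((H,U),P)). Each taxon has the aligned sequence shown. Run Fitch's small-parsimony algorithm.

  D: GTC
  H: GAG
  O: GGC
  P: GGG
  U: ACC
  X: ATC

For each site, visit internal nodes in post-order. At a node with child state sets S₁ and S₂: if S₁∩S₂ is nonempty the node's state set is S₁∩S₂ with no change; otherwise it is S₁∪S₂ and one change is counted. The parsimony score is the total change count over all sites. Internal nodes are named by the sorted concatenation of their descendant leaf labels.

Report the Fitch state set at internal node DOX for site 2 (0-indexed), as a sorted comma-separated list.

C

DX@0: {G} ∪ {A} = {A,G} (union, +1)
DOX@0: {A,G} ∩ {G} = {G} (intersection, +0)
HU@0: {G} ∪ {A} = {A,G} (union, +1)
HPU@0: {A,G} ∩ {G} = {G} (intersection, +0)
DHOPUX@0: {G} ∩ {G} = {G} (intersection, +0)
DX@1: {T} ∩ {T} = {T} (intersection, +0)
DOX@1: {T} ∪ {G} = {G,T} (union, +1)
HU@1: {A} ∪ {C} = {A,C} (union, +1)
HPU@1: {A,C} ∪ {G} = {A,C,G} (union, +1)
DHOPUX@1: {G,T} ∩ {A,C,G} = {G} (intersection, +0)
DX@2: {C} ∩ {C} = {C} (intersection, +0)
DOX@2: {C} ∩ {C} = {C} (intersection, +0)
HU@2: {G} ∪ {C} = {C,G} (union, +1)
HPU@2: {C,G} ∩ {G} = {G} (intersection, +0)
DHOPUX@2: {C} ∪ {G} = {C,G} (union, +1)
per-site changes: [2, 3, 2]; total = 7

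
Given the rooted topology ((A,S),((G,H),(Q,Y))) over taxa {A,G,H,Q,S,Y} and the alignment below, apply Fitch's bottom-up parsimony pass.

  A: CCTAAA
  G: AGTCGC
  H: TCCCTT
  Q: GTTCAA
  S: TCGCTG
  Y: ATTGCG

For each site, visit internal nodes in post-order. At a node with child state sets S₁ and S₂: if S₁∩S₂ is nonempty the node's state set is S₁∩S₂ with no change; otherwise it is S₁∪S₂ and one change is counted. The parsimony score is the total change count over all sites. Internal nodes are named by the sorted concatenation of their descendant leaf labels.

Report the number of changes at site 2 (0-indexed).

site 0, node AS: A={C} ∪ S={T} → {C,T} (+1)
site 0, node GH: G={A} ∪ H={T} → {A,T} (+1)
site 0, node QY: Q={G} ∪ Y={A} → {A,G} (+1)
site 0, node GHQY: GH={A,T} ∩ QY={A,G} → {A} (+0)
site 0, node AGHQSY: AS={C,T} ∪ GHQY={A} → {A,C,T} (+1)
site 1, node AS: A={C} ∩ S={C} → {C} (+0)
site 1, node GH: G={G} ∪ H={C} → {C,G} (+1)
site 1, node QY: Q={T} ∩ Y={T} → {T} (+0)
site 1, node GHQY: GH={C,G} ∪ QY={T} → {C,G,T} (+1)
site 1, node AGHQSY: AS={C} ∩ GHQY={C,G,T} → {C} (+0)
site 2, node AS: A={T} ∪ S={G} → {G,T} (+1)
site 2, node GH: G={T} ∪ H={C} → {C,T} (+1)
site 2, node QY: Q={T} ∩ Y={T} → {T} (+0)
site 2, node GHQY: GH={C,T} ∩ QY={T} → {T} (+0)
site 2, node AGHQSY: AS={G,T} ∩ GHQY={T} → {T} (+0)
site 3, node AS: A={A} ∪ S={C} → {A,C} (+1)
site 3, node GH: G={C} ∩ H={C} → {C} (+0)
site 3, node QY: Q={C} ∪ Y={G} → {C,G} (+1)
site 3, node GHQY: GH={C} ∩ QY={C,G} → {C} (+0)
site 3, node AGHQSY: AS={A,C} ∩ GHQY={C} → {C} (+0)
site 4, node AS: A={A} ∪ S={T} → {A,T} (+1)
site 4, node GH: G={G} ∪ H={T} → {G,T} (+1)
site 4, node QY: Q={A} ∪ Y={C} → {A,C} (+1)
site 4, node GHQY: GH={G,T} ∪ QY={A,C} → {A,C,G,T} (+1)
site 4, node AGHQSY: AS={A,T} ∩ GHQY={A,C,G,T} → {A,T} (+0)
site 5, node AS: A={A} ∪ S={G} → {A,G} (+1)
site 5, node GH: G={C} ∪ H={T} → {C,T} (+1)
site 5, node QY: Q={A} ∪ Y={G} → {A,G} (+1)
site 5, node GHQY: GH={C,T} ∪ QY={A,G} → {A,C,G,T} (+1)
site 5, node AGHQSY: AS={A,G} ∩ GHQY={A,C,G,T} → {A,G} (+0)
per-site changes: [4, 2, 2, 2, 4, 4]; total = 18

2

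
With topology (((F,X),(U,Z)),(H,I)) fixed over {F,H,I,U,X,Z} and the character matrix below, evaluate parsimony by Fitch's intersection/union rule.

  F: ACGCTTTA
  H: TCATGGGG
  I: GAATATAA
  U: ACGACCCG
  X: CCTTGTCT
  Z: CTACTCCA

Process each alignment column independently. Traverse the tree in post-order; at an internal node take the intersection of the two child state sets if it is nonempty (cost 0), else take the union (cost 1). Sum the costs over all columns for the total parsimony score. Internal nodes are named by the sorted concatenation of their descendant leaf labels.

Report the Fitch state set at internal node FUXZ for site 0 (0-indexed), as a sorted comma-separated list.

FX@0: {A} ∪ {C} = {A,C} (union, +1)
UZ@0: {A} ∪ {C} = {A,C} (union, +1)
FUXZ@0: {A,C} ∩ {A,C} = {A,C} (intersection, +0)
HI@0: {T} ∪ {G} = {G,T} (union, +1)
FHIUXZ@0: {A,C} ∪ {G,T} = {A,C,G,T} (union, +1)
FX@1: {C} ∩ {C} = {C} (intersection, +0)
UZ@1: {C} ∪ {T} = {C,T} (union, +1)
FUXZ@1: {C} ∩ {C,T} = {C} (intersection, +0)
HI@1: {C} ∪ {A} = {A,C} (union, +1)
FHIUXZ@1: {C} ∩ {A,C} = {C} (intersection, +0)
FX@2: {G} ∪ {T} = {G,T} (union, +1)
UZ@2: {G} ∪ {A} = {A,G} (union, +1)
FUXZ@2: {G,T} ∩ {A,G} = {G} (intersection, +0)
HI@2: {A} ∩ {A} = {A} (intersection, +0)
FHIUXZ@2: {G} ∪ {A} = {A,G} (union, +1)
FX@3: {C} ∪ {T} = {C,T} (union, +1)
UZ@3: {A} ∪ {C} = {A,C} (union, +1)
FUXZ@3: {C,T} ∩ {A,C} = {C} (intersection, +0)
HI@3: {T} ∩ {T} = {T} (intersection, +0)
FHIUXZ@3: {C} ∪ {T} = {C,T} (union, +1)
FX@4: {T} ∪ {G} = {G,T} (union, +1)
UZ@4: {C} ∪ {T} = {C,T} (union, +1)
FUXZ@4: {G,T} ∩ {C,T} = {T} (intersection, +0)
HI@4: {G} ∪ {A} = {A,G} (union, +1)
FHIUXZ@4: {T} ∪ {A,G} = {A,G,T} (union, +1)
FX@5: {T} ∩ {T} = {T} (intersection, +0)
UZ@5: {C} ∩ {C} = {C} (intersection, +0)
FUXZ@5: {T} ∪ {C} = {C,T} (union, +1)
HI@5: {G} ∪ {T} = {G,T} (union, +1)
FHIUXZ@5: {C,T} ∩ {G,T} = {T} (intersection, +0)
FX@6: {T} ∪ {C} = {C,T} (union, +1)
UZ@6: {C} ∩ {C} = {C} (intersection, +0)
FUXZ@6: {C,T} ∩ {C} = {C} (intersection, +0)
HI@6: {G} ∪ {A} = {A,G} (union, +1)
FHIUXZ@6: {C} ∪ {A,G} = {A,C,G} (union, +1)
FX@7: {A} ∪ {T} = {A,T} (union, +1)
UZ@7: {G} ∪ {A} = {A,G} (union, +1)
FUXZ@7: {A,T} ∩ {A,G} = {A} (intersection, +0)
HI@7: {G} ∪ {A} = {A,G} (union, +1)
FHIUXZ@7: {A} ∩ {A,G} = {A} (intersection, +0)
per-site changes: [4, 2, 3, 3, 4, 2, 3, 3]; total = 24

A,C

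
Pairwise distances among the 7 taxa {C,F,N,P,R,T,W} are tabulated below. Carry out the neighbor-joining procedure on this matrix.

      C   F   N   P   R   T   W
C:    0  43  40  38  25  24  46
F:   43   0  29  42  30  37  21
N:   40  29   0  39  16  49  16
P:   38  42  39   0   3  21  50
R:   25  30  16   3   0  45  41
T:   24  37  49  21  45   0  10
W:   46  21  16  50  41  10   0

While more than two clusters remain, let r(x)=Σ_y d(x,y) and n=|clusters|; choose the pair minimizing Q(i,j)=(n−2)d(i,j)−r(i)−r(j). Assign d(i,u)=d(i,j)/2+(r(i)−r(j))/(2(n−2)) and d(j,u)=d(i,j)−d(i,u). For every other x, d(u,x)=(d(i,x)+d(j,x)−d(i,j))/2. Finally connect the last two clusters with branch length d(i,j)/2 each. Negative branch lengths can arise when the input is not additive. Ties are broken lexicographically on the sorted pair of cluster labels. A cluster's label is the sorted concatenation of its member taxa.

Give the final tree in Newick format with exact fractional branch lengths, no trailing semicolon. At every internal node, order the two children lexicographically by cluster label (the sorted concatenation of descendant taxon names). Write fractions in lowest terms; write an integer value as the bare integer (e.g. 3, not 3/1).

((((C:439/24,(P:24/5,R:-9/5):281/24):157/32,N:419/32):101/32,F:455/32):313/64,(T:109/16,W:51/16):313/64)

iteration 1: select P,R (d=3, Q=-338); attach at lengths (24/5, -9/5); label the merged cluster PR
  updated: d(C,PR)=30, d(F,PR)=69/2, d(N,PR)=26, d(PR,T)=63/2, d(PR,W)=44
iteration 2: select T,W (d=10, Q=-497/2); attach at lengths (109/16, 51/16); label the merged cluster TW
  updated: d(C,TW)=30, d(F,TW)=24, d(N,TW)=55/2, d(PR,TW)=131/4
iteration 3: select C,PR (d=30, Q=-705/4); attach at lengths (439/24, 281/24); label the merged cluster CPR
  updated: d(CPR,F)=95/4, d(CPR,N)=18, d(CPR,TW)=131/8
iteration 4: select CPR,N (d=18, Q=-773/8); attach at lengths (157/32, 419/32); label the merged cluster CNPR
  updated: d(CNPR,F)=139/8, d(CNPR,TW)=207/16
iteration 5: select CNPR,F (d=139/8, Q=-869/16); attach at lengths (101/32, 455/32); label the merged cluster CFNPR
  updated: d(CFNPR,TW)=313/32
iteration 6: select CFNPR,TW (d=313/32); attach at lengths (313/64, 313/64); label the merged cluster CFNPRTW
final tree: ((((C:439/24,(P:24/5,R:-9/5):281/24):157/32,N:419/32):101/32,F:455/32):313/64,(T:109/16,W:51/16):313/64)
total length: 2821/32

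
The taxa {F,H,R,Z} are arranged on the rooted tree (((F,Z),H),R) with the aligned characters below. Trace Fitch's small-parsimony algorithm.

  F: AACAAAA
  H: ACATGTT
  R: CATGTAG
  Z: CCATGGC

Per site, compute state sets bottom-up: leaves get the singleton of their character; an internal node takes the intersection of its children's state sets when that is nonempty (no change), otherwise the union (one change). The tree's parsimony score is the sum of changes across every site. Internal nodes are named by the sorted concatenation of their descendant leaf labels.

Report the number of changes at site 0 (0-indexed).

2

site 0, node FZ: F={A} ∪ Z={C} → {A,C} (+1)
site 0, node FHZ: FZ={A,C} ∩ H={A} → {A} (+0)
site 0, node FHRZ: FHZ={A} ∪ R={C} → {A,C} (+1)
site 1, node FZ: F={A} ∪ Z={C} → {A,C} (+1)
site 1, node FHZ: FZ={A,C} ∩ H={C} → {C} (+0)
site 1, node FHRZ: FHZ={C} ∪ R={A} → {A,C} (+1)
site 2, node FZ: F={C} ∪ Z={A} → {A,C} (+1)
site 2, node FHZ: FZ={A,C} ∩ H={A} → {A} (+0)
site 2, node FHRZ: FHZ={A} ∪ R={T} → {A,T} (+1)
site 3, node FZ: F={A} ∪ Z={T} → {A,T} (+1)
site 3, node FHZ: FZ={A,T} ∩ H={T} → {T} (+0)
site 3, node FHRZ: FHZ={T} ∪ R={G} → {G,T} (+1)
site 4, node FZ: F={A} ∪ Z={G} → {A,G} (+1)
site 4, node FHZ: FZ={A,G} ∩ H={G} → {G} (+0)
site 4, node FHRZ: FHZ={G} ∪ R={T} → {G,T} (+1)
site 5, node FZ: F={A} ∪ Z={G} → {A,G} (+1)
site 5, node FHZ: FZ={A,G} ∪ H={T} → {A,G,T} (+1)
site 5, node FHRZ: FHZ={A,G,T} ∩ R={A} → {A} (+0)
site 6, node FZ: F={A} ∪ Z={C} → {A,C} (+1)
site 6, node FHZ: FZ={A,C} ∪ H={T} → {A,C,T} (+1)
site 6, node FHRZ: FHZ={A,C,T} ∪ R={G} → {A,C,G,T} (+1)
per-site changes: [2, 2, 2, 2, 2, 2, 3]; total = 15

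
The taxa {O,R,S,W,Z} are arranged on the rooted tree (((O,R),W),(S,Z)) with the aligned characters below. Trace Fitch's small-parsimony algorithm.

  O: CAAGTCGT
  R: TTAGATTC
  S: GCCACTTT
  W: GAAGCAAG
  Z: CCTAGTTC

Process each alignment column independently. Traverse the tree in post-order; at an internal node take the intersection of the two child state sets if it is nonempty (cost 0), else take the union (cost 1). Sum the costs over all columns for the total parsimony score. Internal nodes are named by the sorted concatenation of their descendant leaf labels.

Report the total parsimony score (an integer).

18

site 0, node OR: O={C} ∪ R={T} → {C,T} (+1)
site 0, node ORW: OR={C,T} ∪ W={G} → {C,G,T} (+1)
site 0, node SZ: S={G} ∪ Z={C} → {C,G} (+1)
site 0, node ORSWZ: ORW={C,G,T} ∩ SZ={C,G} → {C,G} (+0)
site 1, node OR: O={A} ∪ R={T} → {A,T} (+1)
site 1, node ORW: OR={A,T} ∩ W={A} → {A} (+0)
site 1, node SZ: S={C} ∩ Z={C} → {C} (+0)
site 1, node ORSWZ: ORW={A} ∪ SZ={C} → {A,C} (+1)
site 2, node OR: O={A} ∩ R={A} → {A} (+0)
site 2, node ORW: OR={A} ∩ W={A} → {A} (+0)
site 2, node SZ: S={C} ∪ Z={T} → {C,T} (+1)
site 2, node ORSWZ: ORW={A} ∪ SZ={C,T} → {A,C,T} (+1)
site 3, node OR: O={G} ∩ R={G} → {G} (+0)
site 3, node ORW: OR={G} ∩ W={G} → {G} (+0)
site 3, node SZ: S={A} ∩ Z={A} → {A} (+0)
site 3, node ORSWZ: ORW={G} ∪ SZ={A} → {A,G} (+1)
site 4, node OR: O={T} ∪ R={A} → {A,T} (+1)
site 4, node ORW: OR={A,T} ∪ W={C} → {A,C,T} (+1)
site 4, node SZ: S={C} ∪ Z={G} → {C,G} (+1)
site 4, node ORSWZ: ORW={A,C,T} ∩ SZ={C,G} → {C} (+0)
site 5, node OR: O={C} ∪ R={T} → {C,T} (+1)
site 5, node ORW: OR={C,T} ∪ W={A} → {A,C,T} (+1)
site 5, node SZ: S={T} ∩ Z={T} → {T} (+0)
site 5, node ORSWZ: ORW={A,C,T} ∩ SZ={T} → {T} (+0)
site 6, node OR: O={G} ∪ R={T} → {G,T} (+1)
site 6, node ORW: OR={G,T} ∪ W={A} → {A,G,T} (+1)
site 6, node SZ: S={T} ∩ Z={T} → {T} (+0)
site 6, node ORSWZ: ORW={A,G,T} ∩ SZ={T} → {T} (+0)
site 7, node OR: O={T} ∪ R={C} → {C,T} (+1)
site 7, node ORW: OR={C,T} ∪ W={G} → {C,G,T} (+1)
site 7, node SZ: S={T} ∪ Z={C} → {C,T} (+1)
site 7, node ORSWZ: ORW={C,G,T} ∩ SZ={C,T} → {C,T} (+0)
per-site changes: [3, 2, 2, 1, 3, 2, 2, 3]; total = 18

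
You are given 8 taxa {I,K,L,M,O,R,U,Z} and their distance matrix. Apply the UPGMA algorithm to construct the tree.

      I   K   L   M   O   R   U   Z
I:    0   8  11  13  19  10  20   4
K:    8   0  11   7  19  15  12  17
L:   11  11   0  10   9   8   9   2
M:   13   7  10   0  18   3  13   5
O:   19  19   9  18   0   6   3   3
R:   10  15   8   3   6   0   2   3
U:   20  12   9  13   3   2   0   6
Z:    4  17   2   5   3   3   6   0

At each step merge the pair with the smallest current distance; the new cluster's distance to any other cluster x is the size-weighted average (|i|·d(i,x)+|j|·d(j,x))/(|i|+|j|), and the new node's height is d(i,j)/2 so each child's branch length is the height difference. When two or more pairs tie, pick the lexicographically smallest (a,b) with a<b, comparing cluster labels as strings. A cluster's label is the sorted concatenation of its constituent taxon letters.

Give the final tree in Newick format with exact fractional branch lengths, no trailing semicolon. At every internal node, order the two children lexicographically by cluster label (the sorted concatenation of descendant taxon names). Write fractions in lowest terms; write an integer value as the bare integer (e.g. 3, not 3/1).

1. join L+Z (d=2) ⇒ LZ; edges |L|=1, |Z|=1
  updated: d(I,LZ)=15/2, d(K,LZ)=14, d(LZ,M)=15/2, d(LZ,O)=6, d(LZ,R)=11/2, d(LZ,U)=15/2
2. join R+U (d=2) ⇒ RU; edges |R|=1, |U|=1
  updated: d(I,RU)=15, d(K,RU)=27/2, d(LZ,RU)=13/2, d(M,RU)=8, d(O,RU)=9/2
3. join O+RU (d=9/2) ⇒ ORU; edges |O|=9/4, |RU|=5/4
  updated: d(I,ORU)=49/3, d(K,ORU)=46/3, d(LZ,ORU)=19/3, d(M,ORU)=34/3
4. join LZ+ORU (d=19/3) ⇒ LORUZ; edges |LZ|=13/6, |ORU|=11/12
  updated: d(I,LORUZ)=64/5, d(K,LORUZ)=74/5, d(LORUZ,M)=49/5
5. join K+M (d=7) ⇒ KM; edges |K|=7/2, |M|=7/2
  updated: d(I,KM)=21/2, d(KM,LORUZ)=123/10
6. join I+KM (d=21/2) ⇒ IKM; edges |I|=21/4, |KM|=7/4
  updated: d(IKM,LORUZ)=187/15
7. join IKM+LORUZ (d=187/15) ⇒ IKLMORUZ; edges |IKM|=59/60, |LORUZ|=46/15
final tree: ((I:21/4,(K:7/2,M:7/2):7/4):59/60,((L:1,Z:1):13/6,(O:9/4,(R:1,U:1):5/4):11/12):46/15)
total length: 859/30

((I:21/4,(K:7/2,M:7/2):7/4):59/60,((L:1,Z:1):13/6,(O:9/4,(R:1,U:1):5/4):11/12):46/15)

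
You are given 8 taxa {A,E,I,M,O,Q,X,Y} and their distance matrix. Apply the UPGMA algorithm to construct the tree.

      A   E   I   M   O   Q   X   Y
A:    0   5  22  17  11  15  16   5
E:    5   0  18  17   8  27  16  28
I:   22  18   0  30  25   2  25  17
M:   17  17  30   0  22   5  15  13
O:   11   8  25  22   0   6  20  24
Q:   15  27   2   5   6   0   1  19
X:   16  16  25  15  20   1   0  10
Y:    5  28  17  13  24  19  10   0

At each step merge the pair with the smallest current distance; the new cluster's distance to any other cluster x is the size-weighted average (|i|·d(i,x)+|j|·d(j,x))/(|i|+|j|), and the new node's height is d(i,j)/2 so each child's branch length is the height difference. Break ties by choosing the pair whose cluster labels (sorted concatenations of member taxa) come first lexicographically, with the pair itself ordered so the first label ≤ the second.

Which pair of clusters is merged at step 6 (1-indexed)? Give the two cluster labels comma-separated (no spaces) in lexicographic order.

AEO,MQXY

iteration 1: select Q,X (d=1); attach at lengths (1/2, 1/2); label the merged cluster QX
  updated: d(A,QX)=31/2, d(E,QX)=43/2, d(I,QX)=27/2, d(M,QX)=10, d(O,QX)=13, d(QX,Y)=29/2
iteration 2: select A,E (d=5); attach at lengths (5/2, 5/2); label the merged cluster AE
  updated: d(AE,I)=20, d(AE,M)=17, d(AE,O)=19/2, d(AE,QX)=37/2, d(AE,Y)=33/2
iteration 3: select AE,O (d=19/2); attach at lengths (9/4, 19/4); label the merged cluster AEO
  updated: d(AEO,I)=65/3, d(AEO,M)=56/3, d(AEO,QX)=50/3, d(AEO,Y)=19
iteration 4: select M,QX (d=10); attach at lengths (5, 9/2); label the merged cluster MQX
  updated: d(AEO,MQX)=52/3, d(I,MQX)=19, d(MQX,Y)=14
iteration 5: select MQX,Y (d=14); attach at lengths (2, 7); label the merged cluster MQXY
  updated: d(AEO,MQXY)=71/4, d(I,MQXY)=37/2
iteration 6: select AEO,MQXY (d=71/4); attach at lengths (33/8, 15/8); label the merged cluster AEMOQXY
  updated: d(AEMOQXY,I)=139/7
iteration 7: select AEMOQXY,I (d=139/7); attach at lengths (59/56, 139/14); label the merged cluster AEIMOQXY
final tree: ((((A:5/2,E:5/2):9/4,O:19/4):33/8,((M:5,(Q:1/2,X:1/2):9/2):2,Y:7):15/8):59/56,I:139/14)
total length: 2715/56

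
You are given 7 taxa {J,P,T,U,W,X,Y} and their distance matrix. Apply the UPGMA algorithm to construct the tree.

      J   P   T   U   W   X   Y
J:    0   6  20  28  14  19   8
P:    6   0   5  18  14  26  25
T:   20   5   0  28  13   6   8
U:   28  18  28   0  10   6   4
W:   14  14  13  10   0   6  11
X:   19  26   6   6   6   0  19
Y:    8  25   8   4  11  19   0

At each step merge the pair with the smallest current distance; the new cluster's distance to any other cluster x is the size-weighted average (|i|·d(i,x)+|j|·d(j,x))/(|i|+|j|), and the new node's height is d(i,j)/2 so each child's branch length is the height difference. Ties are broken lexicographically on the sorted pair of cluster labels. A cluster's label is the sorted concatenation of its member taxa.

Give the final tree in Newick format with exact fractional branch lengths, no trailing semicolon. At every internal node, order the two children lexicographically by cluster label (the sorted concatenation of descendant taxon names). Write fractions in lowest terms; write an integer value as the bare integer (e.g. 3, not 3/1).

1. join U+Y (d=4) ⇒ UY; edges |U|=2, |Y|=2
  updated: d(J,UY)=18, d(P,UY)=43/2, d(T,UY)=18, d(UY,W)=21/2, d(UY,X)=25/2
2. join P+T (d=5) ⇒ PT; edges |P|=5/2, |T|=5/2
  updated: d(J,PT)=13, d(PT,UY)=79/4, d(PT,W)=27/2, d(PT,X)=16
3. join W+X (d=6) ⇒ WX; edges |W|=3, |X|=3
  updated: d(J,WX)=33/2, d(PT,WX)=59/4, d(UY,WX)=23/2
4. join UY+WX (d=23/2) ⇒ UWXY; edges |UY|=15/4, |WX|=11/4
  updated: d(J,UWXY)=69/4, d(PT,UWXY)=69/4
5. join J+PT (d=13) ⇒ JPT; edges |J|=13/2, |PT|=4
  updated: d(JPT,UWXY)=69/4
6. join JPT+UWXY (d=69/4) ⇒ JPTUWXY; edges |JPT|=17/8, |UWXY|=23/8
final tree: ((J:13/2,(P:5/2,T:5/2):4):17/8,((U:2,Y:2):15/4,(W:3,X:3):11/4):23/8)
total length: 37

((J:13/2,(P:5/2,T:5/2):4):17/8,((U:2,Y:2):15/4,(W:3,X:3):11/4):23/8)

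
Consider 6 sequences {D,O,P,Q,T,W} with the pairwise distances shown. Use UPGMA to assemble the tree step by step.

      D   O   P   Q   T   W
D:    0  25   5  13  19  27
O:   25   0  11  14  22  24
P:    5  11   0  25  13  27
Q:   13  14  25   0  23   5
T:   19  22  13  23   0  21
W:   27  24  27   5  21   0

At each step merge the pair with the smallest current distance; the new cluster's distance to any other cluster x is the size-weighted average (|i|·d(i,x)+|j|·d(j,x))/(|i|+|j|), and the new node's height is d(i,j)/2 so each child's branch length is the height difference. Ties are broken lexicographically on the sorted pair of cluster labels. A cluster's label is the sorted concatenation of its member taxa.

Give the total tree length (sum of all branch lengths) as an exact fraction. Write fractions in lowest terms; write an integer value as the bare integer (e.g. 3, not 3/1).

1. join D+P (d=5) ⇒ DP; edges |D|=5/2, |P|=5/2
  updated: d(DP,O)=18, d(DP,Q)=19, d(DP,T)=16, d(DP,W)=27
2. join Q+W (d=5) ⇒ QW; edges |Q|=5/2, |W|=5/2
  updated: d(DP,QW)=23, d(O,QW)=19, d(QW,T)=22
3. join DP+T (d=16) ⇒ DPT; edges |DP|=11/2, |T|=8
  updated: d(DPT,O)=58/3, d(DPT,QW)=68/3
4. join O+QW (d=19) ⇒ OQW; edges |O|=19/2, |QW|=7
  updated: d(DPT,OQW)=194/9
5. join DPT+OQW (d=194/9) ⇒ DOPQTW; edges |DPT|=25/9, |OQW|=23/18
final tree: (((D:5/2,P:5/2):11/2,T:8):25/9,(O:19/2,(Q:5/2,W:5/2):7):23/18)
total length: 793/18

793/18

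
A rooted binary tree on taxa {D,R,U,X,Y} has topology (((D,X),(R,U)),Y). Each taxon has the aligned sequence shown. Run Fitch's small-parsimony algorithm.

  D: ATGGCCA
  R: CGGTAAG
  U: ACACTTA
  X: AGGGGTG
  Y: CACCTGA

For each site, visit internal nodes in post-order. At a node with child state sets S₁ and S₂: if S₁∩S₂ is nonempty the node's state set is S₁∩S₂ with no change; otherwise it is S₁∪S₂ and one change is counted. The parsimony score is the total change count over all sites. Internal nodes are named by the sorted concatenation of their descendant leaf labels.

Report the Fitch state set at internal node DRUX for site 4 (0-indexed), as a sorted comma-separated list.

A,C,G,T

DX@0: {A} ∩ {A} = {A} (intersection, +0)
RU@0: {C} ∪ {A} = {A,C} (union, +1)
DRUX@0: {A} ∩ {A,C} = {A} (intersection, +0)
DRUXY@0: {A} ∪ {C} = {A,C} (union, +1)
DX@1: {T} ∪ {G} = {G,T} (union, +1)
RU@1: {G} ∪ {C} = {C,G} (union, +1)
DRUX@1: {G,T} ∩ {C,G} = {G} (intersection, +0)
DRUXY@1: {G} ∪ {A} = {A,G} (union, +1)
DX@2: {G} ∩ {G} = {G} (intersection, +0)
RU@2: {G} ∪ {A} = {A,G} (union, +1)
DRUX@2: {G} ∩ {A,G} = {G} (intersection, +0)
DRUXY@2: {G} ∪ {C} = {C,G} (union, +1)
DX@3: {G} ∩ {G} = {G} (intersection, +0)
RU@3: {T} ∪ {C} = {C,T} (union, +1)
DRUX@3: {G} ∪ {C,T} = {C,G,T} (union, +1)
DRUXY@3: {C,G,T} ∩ {C} = {C} (intersection, +0)
DX@4: {C} ∪ {G} = {C,G} (union, +1)
RU@4: {A} ∪ {T} = {A,T} (union, +1)
DRUX@4: {C,G} ∪ {A,T} = {A,C,G,T} (union, +1)
DRUXY@4: {A,C,G,T} ∩ {T} = {T} (intersection, +0)
DX@5: {C} ∪ {T} = {C,T} (union, +1)
RU@5: {A} ∪ {T} = {A,T} (union, +1)
DRUX@5: {C,T} ∩ {A,T} = {T} (intersection, +0)
DRUXY@5: {T} ∪ {G} = {G,T} (union, +1)
DX@6: {A} ∪ {G} = {A,G} (union, +1)
RU@6: {G} ∪ {A} = {A,G} (union, +1)
DRUX@6: {A,G} ∩ {A,G} = {A,G} (intersection, +0)
DRUXY@6: {A,G} ∩ {A} = {A} (intersection, +0)
per-site changes: [2, 3, 2, 2, 3, 3, 2]; total = 17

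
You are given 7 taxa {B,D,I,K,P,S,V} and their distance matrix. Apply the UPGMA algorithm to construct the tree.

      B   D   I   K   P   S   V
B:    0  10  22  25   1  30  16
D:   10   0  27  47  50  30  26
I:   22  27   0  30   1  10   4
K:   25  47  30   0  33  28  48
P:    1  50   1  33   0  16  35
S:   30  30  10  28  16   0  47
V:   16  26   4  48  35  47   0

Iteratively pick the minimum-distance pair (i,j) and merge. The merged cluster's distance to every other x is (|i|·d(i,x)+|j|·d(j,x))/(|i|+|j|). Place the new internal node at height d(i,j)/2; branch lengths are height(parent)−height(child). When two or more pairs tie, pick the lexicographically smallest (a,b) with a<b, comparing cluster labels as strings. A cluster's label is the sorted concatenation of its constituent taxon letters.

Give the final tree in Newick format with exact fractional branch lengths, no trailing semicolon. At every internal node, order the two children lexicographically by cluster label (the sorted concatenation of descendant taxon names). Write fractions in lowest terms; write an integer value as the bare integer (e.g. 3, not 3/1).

(((((B:1/2,P:1/2):35/4,(I:2,V:2):29/4):29/8,S:103/8):57/40,D:143/10):197/60,K:211/12)

1. join B+P (d=1) ⇒ BP; edges |B|=1/2, |P|=1/2
  updated: d(BP,D)=30, d(BP,I)=23/2, d(BP,K)=29, d(BP,S)=23, d(BP,V)=51/2
2. join I+V (d=4) ⇒ IV; edges |I|=2, |V|=2
  updated: d(BP,IV)=37/2, d(D,IV)=53/2, d(IV,K)=39, d(IV,S)=57/2
3. join BP+IV (d=37/2) ⇒ BIPV; edges |BP|=35/4, |IV|=29/4
  updated: d(BIPV,D)=113/4, d(BIPV,K)=34, d(BIPV,S)=103/4
4. join BIPV+S (d=103/4) ⇒ BIPSV; edges |BIPV|=29/8, |S|=103/8
  updated: d(BIPSV,D)=143/5, d(BIPSV,K)=164/5
5. join BIPSV+D (d=143/5) ⇒ BDIPSV; edges |BIPSV|=57/40, |D|=143/10
  updated: d(BDIPSV,K)=211/6
6. join BDIPSV+K (d=211/6) ⇒ BDIKPSV; edges |BDIPSV|=197/60, |K|=211/12
final tree: (((((B:1/2,P:1/2):35/4,(I:2,V:2):29/4):29/8,S:103/8):57/40,D:143/10):197/60,K:211/12)
total length: 8891/120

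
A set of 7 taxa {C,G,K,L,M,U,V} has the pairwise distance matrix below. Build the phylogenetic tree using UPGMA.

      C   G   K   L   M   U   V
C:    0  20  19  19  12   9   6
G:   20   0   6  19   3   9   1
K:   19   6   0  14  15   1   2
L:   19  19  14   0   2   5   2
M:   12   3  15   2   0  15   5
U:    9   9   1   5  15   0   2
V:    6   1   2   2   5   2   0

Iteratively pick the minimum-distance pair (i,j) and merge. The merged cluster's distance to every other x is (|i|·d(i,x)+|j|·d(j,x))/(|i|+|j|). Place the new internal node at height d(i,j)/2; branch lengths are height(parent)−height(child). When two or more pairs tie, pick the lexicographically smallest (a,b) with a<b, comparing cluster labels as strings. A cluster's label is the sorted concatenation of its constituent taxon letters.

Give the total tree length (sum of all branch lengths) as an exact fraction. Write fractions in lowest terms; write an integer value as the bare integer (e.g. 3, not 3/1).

281/12

step 1: merge (G,V) at d=1; branch lengths G→1/2, V→1/2; new cluster GV
  updated: d(C,GV)=13, d(GV,K)=4, d(GV,L)=21/2, d(GV,M)=4, d(GV,U)=11/2
step 2: merge (K,U) at d=1; branch lengths K→1/2, U→1/2; new cluster KU
  updated: d(C,KU)=14, d(GV,KU)=19/4, d(KU,L)=19/2, d(KU,M)=15
step 3: merge (L,M) at d=2; branch lengths L→1, M→1; new cluster LM
  updated: d(C,LM)=31/2, d(GV,LM)=29/4, d(KU,LM)=49/4
step 4: merge (GV,KU) at d=19/4; branch lengths GV→15/8, KU→15/8; new cluster GKUV
  updated: d(C,GKUV)=27/2, d(GKUV,LM)=39/4
step 5: merge (GKUV,LM) at d=39/4; branch lengths GKUV→5/2, LM→31/8; new cluster GKLMUV
  updated: d(C,GKLMUV)=85/6
step 6: merge (C,GKLMUV) at d=85/6; branch lengths C→85/12, GKLMUV→53/24; new cluster CGKLMUV
final tree: (C:85/12,(((G:1/2,V:1/2):15/8,(K:1/2,U:1/2):15/8):5/2,(L:1,M:1):31/8):53/24)
total length: 281/12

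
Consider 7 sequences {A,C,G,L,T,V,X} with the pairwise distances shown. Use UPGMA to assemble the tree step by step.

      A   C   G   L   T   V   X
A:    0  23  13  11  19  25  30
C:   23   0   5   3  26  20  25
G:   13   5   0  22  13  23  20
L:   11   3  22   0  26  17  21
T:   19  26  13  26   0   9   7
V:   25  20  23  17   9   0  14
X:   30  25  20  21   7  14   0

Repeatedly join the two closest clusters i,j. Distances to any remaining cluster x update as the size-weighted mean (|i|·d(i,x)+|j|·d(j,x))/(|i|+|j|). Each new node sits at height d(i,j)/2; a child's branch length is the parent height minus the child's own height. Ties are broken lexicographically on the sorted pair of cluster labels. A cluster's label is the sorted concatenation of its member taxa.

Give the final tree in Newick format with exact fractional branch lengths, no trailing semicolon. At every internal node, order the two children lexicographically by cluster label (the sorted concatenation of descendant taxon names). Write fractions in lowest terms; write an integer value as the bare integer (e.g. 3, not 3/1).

iteration 1: select C,L (d=3); attach at lengths (3/2, 3/2); label the merged cluster CL
  updated: d(A,CL)=17, d(CL,G)=27/2, d(CL,T)=26, d(CL,V)=37/2, d(CL,X)=23
iteration 2: select T,X (d=7); attach at lengths (7/2, 7/2); label the merged cluster TX
  updated: d(A,TX)=49/2, d(CL,TX)=49/2, d(G,TX)=33/2, d(TX,V)=23/2
iteration 3: select TX,V (d=23/2); attach at lengths (9/4, 23/4); label the merged cluster TVX
  updated: d(A,TVX)=74/3, d(CL,TVX)=45/2, d(G,TVX)=56/3
iteration 4: select A,G (d=13); attach at lengths (13/2, 13/2); label the merged cluster AG
  updated: d(AG,CL)=61/4, d(AG,TVX)=65/3
iteration 5: select AG,CL (d=61/4); attach at lengths (9/8, 49/8); label the merged cluster ACGL
  updated: d(ACGL,TVX)=265/12
iteration 6: select ACGL,TVX (d=265/12); attach at lengths (41/12, 127/24); label the merged cluster ACGLTVX
final tree: (((A:13/2,G:13/2):9/8,(C:3/2,L:3/2):49/8):41/12,((T:7/2,X:7/2):9/4,V:23/4):127/24)
total length: 1127/24

(((A:13/2,G:13/2):9/8,(C:3/2,L:3/2):49/8):41/12,((T:7/2,X:7/2):9/4,V:23/4):127/24)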